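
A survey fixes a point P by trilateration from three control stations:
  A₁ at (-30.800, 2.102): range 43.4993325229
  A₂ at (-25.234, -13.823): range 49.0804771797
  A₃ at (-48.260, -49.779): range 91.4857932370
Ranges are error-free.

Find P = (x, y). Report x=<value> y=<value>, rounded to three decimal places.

x=7.477 y=22.768

eq1: (x + 30.800)² + (y − 2.102)² = 43.4993325229²
eq2: (x + 25.234)² + (y + 13.823)² = 49.0804771797²
eq3: (x + 48.260)² + (y + 49.779)² = 91.4857932370²
eq3−eq2, eq3−eq1 (x²,y² cancel):
  46.052·x + 71.912·y = 1981.610768
  34.920·x + 103.762·y = 2623.540397
det = 46.052·103.762 − 71.912·34.920 = 2267.280584
x = (1981.610768·103.762 − 71.912·2623.540397) / 2267.280584 = 7.476736
y = (46.052·2623.540397 − 1981.610768·34.920) / 2267.280584 = 22.767996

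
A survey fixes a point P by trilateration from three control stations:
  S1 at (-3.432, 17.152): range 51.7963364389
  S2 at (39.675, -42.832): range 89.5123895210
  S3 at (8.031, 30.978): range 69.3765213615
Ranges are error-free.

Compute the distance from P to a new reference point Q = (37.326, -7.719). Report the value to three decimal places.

eq1: (x + 3.432)² + (y − 17.152)² = 51.7963364389²
eq2: (x − 39.675)² + (y + 42.832)² = 89.5123895210²
eq3: (x − 8.031)² + (y − 30.978)² = 69.3765213615²
eq3−eq2, eq3−eq1 (x²,y² cancel):
  63.288·x − 147.620·y = -814.813758
  -22.926·x − 27.652·y = 1412.077531
det = 63.288·-27.652 − -147.620·-22.926 = -5134.375896
x = (-814.813758·-27.652 − -147.620·1412.077531) / -5134.375896 = -44.987379
y = (63.288·1412.077531 − -814.813758·-22.926) / -5134.375896 = -13.767426
|P − Q| = √((-44.987379 − 37.326)² + (-13.767426 − -7.719)²) = 82.535301

82.535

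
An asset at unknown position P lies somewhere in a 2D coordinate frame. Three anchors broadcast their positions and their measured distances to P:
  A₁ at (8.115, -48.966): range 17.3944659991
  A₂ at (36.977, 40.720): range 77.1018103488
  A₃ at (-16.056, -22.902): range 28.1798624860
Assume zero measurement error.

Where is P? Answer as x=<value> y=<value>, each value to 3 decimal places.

x=10.694 y=-31.764

eq1: (x − 8.115)² + (y + 48.966)² = 17.3944659991²
eq2: (x − 36.977)² + (y − 40.720)² = 77.1018103488²
eq3: (x + 16.056)² + (y + 22.902)² = 28.1798624860²
eq3−eq1, eq3−eq2 (x²,y² cancel):
  48.342·x − 52.128·y = 2172.762843
  106.066·x + 127.244·y = -2907.464320
det = 48.342·127.244 − -52.128·106.066 = 11680.237896
x = (2172.762843·127.244 − -52.128·-2907.464320) / 11680.237896 = 10.694194
y = (48.342·-2907.464320 − 2172.762843·106.066) / 11680.237896 = -31.763814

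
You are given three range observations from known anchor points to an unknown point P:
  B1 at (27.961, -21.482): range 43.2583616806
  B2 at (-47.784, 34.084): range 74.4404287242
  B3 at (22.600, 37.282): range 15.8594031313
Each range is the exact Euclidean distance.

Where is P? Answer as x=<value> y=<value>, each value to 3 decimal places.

x=25.621 y=21.713

eq1: (x − 27.961)² + (y + 21.482)² = 43.2583616806²
eq2: (x + 47.784)² + (y − 34.084)² = 74.4404287242²
eq3: (x − 22.600)² + (y − 37.282)² = 15.8594031313²
eq1−eq3, eq1−eq2 (x²,y² cancel):
  -10.722·x + 117.528·y = 2277.178867
  -151.490·x + 111.132·y = -1468.355706
det = -10.722·111.132 − 117.528·-151.490 = 16612.759416
x = (2277.178867·111.132 − 117.528·-1468.355706) / 16612.759416 = 25.621291
y = (-10.722·-1468.355706 − 2277.178867·-151.490) / 16612.759416 = 21.713042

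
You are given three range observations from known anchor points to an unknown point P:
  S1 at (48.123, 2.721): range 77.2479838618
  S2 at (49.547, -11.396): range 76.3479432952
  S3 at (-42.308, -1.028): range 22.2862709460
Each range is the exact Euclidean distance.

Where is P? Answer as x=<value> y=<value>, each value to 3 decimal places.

eq1: (x − 48.123)² + (y − 2.721)² = 77.2479838618²
eq2: (x − 49.547)² + (y + 11.396)² = 76.3479432952²
eq3: (x + 42.308)² + (y + 1.028)² = 22.2862709460²
eq3−eq2, eq3−eq1 (x²,y² cancel):
  183.710·x − 20.736·y = -4538.580196
  180.862·x + 7.498·y = -4938.369816
det = 183.710·7.498 − -20.736·180.862 = 5127.812012
x = (-4538.580196·7.498 − -20.736·-4938.369816) / 5127.812012 = -26.606340
y = (183.710·-4938.369816 − -4538.580196·180.862) / 5127.812012 = -16.843681

x=-26.606 y=-16.844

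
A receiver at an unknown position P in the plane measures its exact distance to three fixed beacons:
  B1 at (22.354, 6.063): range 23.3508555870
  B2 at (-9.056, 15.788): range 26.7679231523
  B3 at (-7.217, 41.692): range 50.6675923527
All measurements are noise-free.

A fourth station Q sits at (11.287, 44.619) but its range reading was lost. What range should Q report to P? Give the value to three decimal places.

52.997

eq1: (x − 22.354)² + (y − 6.063)² = 23.3508555870²
eq2: (x + 9.056)² + (y − 15.788)² = 26.7679231523²
eq3: (x + 7.217)² + (y − 41.692)² = 50.6675923527²
eq3−eq2, eq3−eq1 (x²,y² cancel):
  -3.678·x − 51.808·y = 391.647332
  59.142·x − 71.258·y = 768.095790
det = -3.678·-71.258 − -51.808·59.142 = 3326.115660
x = (391.647332·-71.258 − -51.808·768.095790) / 3326.115660 = 3.573388
y = (-3.678·768.095790 − 391.647332·59.142) / 3326.115660 = -7.813277
|P − Q| = √((3.573388 − 11.287)² + (-7.813277 − 44.619)²) = 52.996636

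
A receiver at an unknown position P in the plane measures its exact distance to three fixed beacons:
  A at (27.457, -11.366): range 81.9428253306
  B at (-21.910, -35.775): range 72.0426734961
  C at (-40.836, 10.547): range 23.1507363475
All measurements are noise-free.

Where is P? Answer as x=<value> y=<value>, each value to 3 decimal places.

x=-40.982 y=33.697

eq1: (x − 27.457)² + (y + 11.366)² = 81.9428253306²
eq2: (x + 21.910)² + (y + 35.775)² = 72.0426734961²
eq3: (x + 40.836)² + (y − 10.547)² = 23.1507363475²
eq2−eq3, eq2−eq1 (x²,y² cancel):
  -37.852·x + 92.644·y = 4673.109591
  98.734·x + 48.818·y = -2401.305739
det = -37.852·48.818 − 92.644·98.734 = -10994.971632
x = (4673.109591·48.818 − 92.644·-2401.305739) / -10994.971632 = -40.982228
y = (-37.852·-2401.305739 − 4673.109591·98.734) / -10994.971632 = 33.697275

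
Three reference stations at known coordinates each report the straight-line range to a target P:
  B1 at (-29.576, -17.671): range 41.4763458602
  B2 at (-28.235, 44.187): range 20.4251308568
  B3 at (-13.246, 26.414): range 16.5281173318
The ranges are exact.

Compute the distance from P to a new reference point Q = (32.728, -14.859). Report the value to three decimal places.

eq1: (x + 29.576)² + (y + 17.671)² = 41.4763458602²
eq2: (x + 28.235)² + (y − 44.187)² = 20.4251308568²
eq3: (x + 13.246)² + (y − 26.414)² = 16.5281173318²
eq3−eq1, eq3−eq2 (x²,y² cancel):
  -32.660·x − 88.170·y = -1133.260498
  -29.978·x + 35.546·y = 1732.542974
det = -32.660·35.546 − -88.170·-29.978 = -3804.092620
x = (-1133.260498·35.546 − -88.170·1732.542974) / -3804.092620 = -29.566955
y = (-32.660·1732.542974 − -1133.260498·-29.978) / -3804.092620 = 23.805345
|P − Q| = √((-29.566955 − 32.728)² + (23.805345 − -14.859)²) = 73.318436

73.318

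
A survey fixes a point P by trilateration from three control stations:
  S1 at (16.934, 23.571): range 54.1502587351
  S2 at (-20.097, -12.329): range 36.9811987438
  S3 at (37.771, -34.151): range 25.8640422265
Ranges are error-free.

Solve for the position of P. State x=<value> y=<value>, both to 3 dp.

x=12.185 y=-30.371

eq1: (x − 16.934)² + (y − 23.571)² = 54.1502587351²
eq2: (x + 20.097)² + (y + 12.329)² = 36.9811987438²
eq3: (x − 37.771)² + (y + 34.151)² = 25.8640422265²
eq3−eq1, eq3−eq2 (x²,y² cancel):
  -41.674·x + 115.444·y = -4013.888686
  -115.736·x + 43.644·y = -2735.705972
det = -41.674·43.644 − 115.444·-115.736 = 11542.206728
x = (-4013.888686·43.644 − 115.444·-2735.705972) / 11542.206728 = 12.184731
y = (-41.674·-2735.705972 − -4013.888686·-115.736) / 11542.206728 = -30.370588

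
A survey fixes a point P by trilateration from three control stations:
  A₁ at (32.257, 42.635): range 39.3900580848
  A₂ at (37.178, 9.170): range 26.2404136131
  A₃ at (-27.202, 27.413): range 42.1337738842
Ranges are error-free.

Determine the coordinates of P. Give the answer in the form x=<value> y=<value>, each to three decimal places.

eq1: (x − 32.257)² + (y − 42.635)² = 39.3900580848²
eq2: (x − 37.178)² + (y − 9.170)² = 26.2404136131²
eq3: (x + 27.202)² + (y − 27.413)² = 42.1337738842²
eq1−eq2, eq1−eq3 (x²,y² cancel):
  9.842·x − 66.930·y = -528.947321
  -118.918·x − 30.444·y = -1590.514127
det = 9.842·-30.444 − -66.930·-118.918 = -8258.811588
x = (-528.947321·-30.444 − -66.930·-1590.514127) / -8258.811588 = 10.939811
y = (9.842·-1590.514127 − -528.947321·-118.918) / -8258.811588 = 9.511683

x=10.940 y=9.512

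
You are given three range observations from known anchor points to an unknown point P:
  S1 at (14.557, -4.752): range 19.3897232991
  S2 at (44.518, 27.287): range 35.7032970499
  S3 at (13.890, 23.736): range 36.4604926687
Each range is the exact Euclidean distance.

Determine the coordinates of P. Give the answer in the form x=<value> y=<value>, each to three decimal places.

x=33.840 y=-6.782

eq1: (x − 14.557)² + (y + 4.752)² = 19.3897232991²
eq2: (x − 44.518)² + (y − 27.287)² = 35.7032970499²
eq3: (x − 13.890)² + (y − 23.736)² = 36.4604926687²
eq1−eq2, eq1−eq3 (x²,y² cancel):
  59.922·x + 64.078·y = 1593.180889
  -1.334·x + 56.976·y = -431.564113
det = 59.922·56.976 − 64.078·-1.334 = 3499.595924
x = (1593.180889·56.976 − 64.078·-431.564113) / 3499.595924 = 33.840147
y = (59.922·-431.564113 − 1593.180889·-1.334) / 3499.595924 = -6.782178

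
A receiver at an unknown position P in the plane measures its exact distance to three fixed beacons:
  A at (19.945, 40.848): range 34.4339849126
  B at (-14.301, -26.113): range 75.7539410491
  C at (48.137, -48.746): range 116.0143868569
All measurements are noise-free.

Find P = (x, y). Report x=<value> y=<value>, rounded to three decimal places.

eq1: (x − 19.945)² + (y − 40.848)² = 34.4339849126²
eq2: (x + 14.301)² + (y + 26.113)² = 75.7539410491²
eq3: (x − 48.137)² + (y + 48.746)² = 116.0143868569²
eq1−eq3, eq1−eq2 (x²,y² cancel):
  56.384·x − 179.188·y = -9646.657485
  -68.492·x − 133.922·y = -5732.915027
det = 56.384·-133.922 − -179.188·-68.492 = -19824.002544
x = (-9646.657485·-133.922 − -179.188·-5732.915027) / -19824.002544 = -13.348974
y = (56.384·-5732.915027 − -9646.657485·-68.492) / -19824.002544 = 49.634959

x=-13.349 y=49.635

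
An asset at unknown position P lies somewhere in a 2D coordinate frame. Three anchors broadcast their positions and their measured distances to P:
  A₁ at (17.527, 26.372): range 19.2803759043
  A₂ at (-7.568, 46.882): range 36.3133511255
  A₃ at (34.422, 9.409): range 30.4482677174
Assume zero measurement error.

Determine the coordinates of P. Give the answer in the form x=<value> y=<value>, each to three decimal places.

x=4.132 y=12.505

eq1: (x − 17.527)² + (y − 26.372)² = 19.2803759043²
eq2: (x + 7.568)² + (y − 46.882)² = 36.3133511255²
eq3: (x − 34.422)² + (y − 9.409)² = 30.4482677174²
eq3−eq1, eq3−eq2 (x²,y² cancel):
  -33.790·x + 33.926·y = 284.638860
  -83.980·x + 74.946·y = 590.230720
det = -33.790·74.946 − 33.926·-83.980 = 316.680140
x = (284.638860·74.946 − 33.926·590.230720) / 316.680140 = 4.131540
y = (-33.790·590.230720 − 284.638860·-83.980) / 316.680140 = 12.504969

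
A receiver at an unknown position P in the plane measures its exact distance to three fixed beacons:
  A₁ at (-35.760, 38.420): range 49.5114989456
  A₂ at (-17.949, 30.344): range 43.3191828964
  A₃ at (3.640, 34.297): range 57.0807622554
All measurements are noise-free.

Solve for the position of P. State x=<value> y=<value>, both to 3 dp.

x=-31.243 y=-10.885

eq1: (x + 35.760)² + (y − 38.420)² = 49.5114989456²
eq2: (x + 17.949)² + (y − 30.344)² = 43.3191828964²
eq3: (x − 3.640)² + (y − 34.297)² = 57.0807622554²
eq3−eq1, eq3−eq2 (x²,y² cancel):
  -78.800·x + 8.246·y = 2372.165083
  -43.178·x − 7.906·y = 1435.052941
det = -78.800·-7.906 − 8.246·-43.178 = 979.038588
x = (2372.165083·-7.906 − 8.246·1435.052941) / 979.038588 = -31.242674
y = (-78.800·1435.052941 − 2372.165083·-43.178) / 979.038588 = -10.884993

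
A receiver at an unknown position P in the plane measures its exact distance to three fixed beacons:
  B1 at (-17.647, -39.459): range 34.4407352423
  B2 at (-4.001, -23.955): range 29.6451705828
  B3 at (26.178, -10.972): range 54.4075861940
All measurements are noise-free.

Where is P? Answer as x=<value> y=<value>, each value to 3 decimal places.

x=-28.056 y=-6.629

eq1: (x + 17.647)² + (y + 39.459)² = 34.4407352423²
eq2: (x + 4.001)² + (y + 23.955)² = 29.6451705828²
eq3: (x − 26.178)² + (y + 10.972)² = 54.4075861940²
eq1−eq2, eq1−eq3 (x²,y² cancel):
  27.292·x + 31.008·y = -971.251159
  87.650·x + 56.974·y = -2836.778013
det = 27.292·56.974 − 31.008·87.650 = -1162.916792
x = (-971.251159·56.974 − 31.008·-2836.778013) / -1162.916792 = -28.055962
y = (27.292·-2836.778013 − -971.251159·87.650) / -1162.916792 = -6.628865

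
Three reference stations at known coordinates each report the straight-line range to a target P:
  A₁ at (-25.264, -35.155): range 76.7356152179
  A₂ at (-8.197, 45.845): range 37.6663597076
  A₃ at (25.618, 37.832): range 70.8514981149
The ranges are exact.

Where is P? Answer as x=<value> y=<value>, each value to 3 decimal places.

x=-45.225 y=38.939

eq1: (x + 25.264)² + (y + 35.155)² = 76.7356152179²
eq2: (x + 8.197)² + (y − 45.845)² = 37.6663597076²
eq3: (x − 25.618)² + (y − 37.832)² = 70.8514981149²
eq3−eq2, eq3−eq1 (x²,y² cancel):
  -67.630·x + 16.026·y = 3682.592818
  -101.764·x − 145.974·y = -1081.818285
det = -67.630·-145.974 − 16.026·-101.764 = 11503.091484
x = (3682.592818·-145.974 − 16.026·-1081.818285) / 11503.091484 = -45.224850
y = (-67.630·-1081.818285 − 3682.592818·-101.764) / 11503.091484 = 38.938988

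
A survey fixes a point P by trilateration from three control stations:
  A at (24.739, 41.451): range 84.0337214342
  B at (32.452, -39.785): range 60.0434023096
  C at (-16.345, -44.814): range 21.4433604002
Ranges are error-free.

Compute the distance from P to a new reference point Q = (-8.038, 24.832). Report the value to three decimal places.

eq1: (x − 24.739)² + (y − 41.451)² = 84.0337214342²
eq2: (x − 32.452)² + (y + 39.785)² = 60.0434023096²
eq3: (x + 16.345)² + (y + 44.814)² = 21.4433604002²
eq2−eq3, eq2−eq1 (x²,y² cancel):
  -97.594·x − 10.058·y = 2784.867548
  -15.426·x + 162.472·y = -3762.231184
det = -97.594·162.472 − -10.058·-15.426 = -16011.447076
x = (2784.867548·162.472 − -10.058·-3762.231184) / -16011.447076 = -25.895378
y = (-97.594·-3762.231184 − 2784.867548·-15.426) / -16011.447076 = -25.614834
|P − Q| = √((-25.895378 − -8.038)² + (-25.614834 − 24.832)²) = 53.514194

53.514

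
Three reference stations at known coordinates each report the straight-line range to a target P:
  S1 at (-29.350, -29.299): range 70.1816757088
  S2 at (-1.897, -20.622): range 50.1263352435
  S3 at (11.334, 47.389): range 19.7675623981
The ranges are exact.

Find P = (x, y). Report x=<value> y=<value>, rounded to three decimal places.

eq1: (x + 29.350)² + (y + 29.299)² = 70.1816757088²
eq2: (x + 1.897)² + (y + 20.622)² = 50.1263352435²
eq3: (x − 11.334)² + (y − 47.389)² = 19.7675623981²
eq3−eq2, eq3−eq1 (x²,y² cancel):
  -26.462·x − 136.022·y = -4067.204346
  -81.368·x − 153.376·y = -5189.034058
det = -26.462·-153.376 − -136.022·-81.368 = -7009.202384
x = (-4067.204346·-153.376 − -136.022·-5189.034058) / -7009.202384 = 11.700512
y = (-26.462·-5189.034058 − -4067.204346·-81.368) / -7009.202384 = 27.624836

x=11.701 y=27.625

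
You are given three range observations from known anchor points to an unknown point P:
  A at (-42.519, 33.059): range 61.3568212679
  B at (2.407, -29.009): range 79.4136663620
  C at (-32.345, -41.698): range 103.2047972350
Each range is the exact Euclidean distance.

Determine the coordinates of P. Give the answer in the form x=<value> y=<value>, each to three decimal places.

eq1: (x + 42.519)² + (y − 33.059)² = 61.3568212679²
eq2: (x − 2.407)² + (y + 29.009)² = 79.4136663620²
eq3: (x + 32.345)² + (y + 41.698)² = 103.2047972350²
eq2−eq3, eq2−eq1 (x²,y² cancel):
  -69.504·x − 25.378·y = -2407.093268
  -89.852·x + 124.136·y = 4595.318001
det = -69.504·124.136 − -25.378·-89.852 = -10908.212600
x = (-2407.093268·124.136 − -25.378·4595.318001) / -10908.212600 = 16.701815
y = (-69.504·4595.318001 − -2407.093268·-89.852) / -10908.212600 = 49.107507

x=16.702 y=49.108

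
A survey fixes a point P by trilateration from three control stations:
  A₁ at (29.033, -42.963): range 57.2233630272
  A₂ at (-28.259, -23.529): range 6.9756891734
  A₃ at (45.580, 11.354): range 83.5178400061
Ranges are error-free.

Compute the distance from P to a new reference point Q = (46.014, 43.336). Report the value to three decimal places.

eq1: (x − 29.033)² + (y + 42.963)² = 57.2233630272²
eq2: (x + 28.259)² + (y + 23.529)² = 6.9756891734²
eq3: (x − 45.580)² + (y − 11.354)² = 83.5178400061²
eq3−eq1, eq3−eq2 (x²,y² cancel):
  -33.094·x − 108.634·y = 4183.001065
  -147.678·x − 69.766·y = 6072.304566
det = -33.094·-69.766 − -108.634·-147.678 = -13734.015848
x = (4183.001065·-69.766 − -108.634·6072.304566) / -13734.015848 = -26.782223
y = (-33.094·6072.304566 − 4183.001065·-147.678) / -13734.015848 = -30.346578
|P − Q| = √((-26.782223 − 46.014)² + (-30.346578 − 43.336)²) = 103.578050

103.578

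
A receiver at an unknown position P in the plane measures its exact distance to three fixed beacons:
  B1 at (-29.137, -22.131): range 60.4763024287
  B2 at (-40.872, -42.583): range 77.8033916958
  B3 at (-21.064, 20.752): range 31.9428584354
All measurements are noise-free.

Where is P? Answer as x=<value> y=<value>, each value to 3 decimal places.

eq1: (x + 29.137)² + (y + 22.131)² = 60.4763024287²
eq2: (x + 40.872)² + (y + 42.583)² = 77.8033916958²
eq3: (x + 21.064)² + (y − 20.752)² = 31.9428584354²
eq1−eq2, eq1−eq3 (x²,y² cancel):
  -23.470·x − 40.904·y = -250.898261
  16.146·x + 85.766·y = 2172.628620
det = -23.470·85.766 − -40.904·16.146 = -1352.492036
x = (-250.898261·85.766 − -40.904·2172.628620) / -1352.492036 = -49.797455
y = (-23.470·2172.628620 − -250.898261·16.146) / -1352.492036 = 34.706741

x=-49.797 y=34.707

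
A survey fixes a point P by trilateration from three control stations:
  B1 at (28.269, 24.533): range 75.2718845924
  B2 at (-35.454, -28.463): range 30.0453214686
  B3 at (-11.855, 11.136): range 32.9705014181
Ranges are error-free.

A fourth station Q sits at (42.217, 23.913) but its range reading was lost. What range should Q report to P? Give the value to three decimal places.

eq1: (x − 28.269)² + (y − 24.533)² = 75.2718845924²
eq2: (x + 35.454)² + (y + 28.463)² = 30.0453214686²
eq3: (x + 11.855)² + (y − 11.136)² = 32.9705014181²
eq3−eq2, eq3−eq1 (x²,y² cancel):
  -47.198·x − 79.198·y = 1986.909586
  80.248·x + 26.794·y = -3442.349717
det = -47.198·26.794 − -79.198·80.248 = 5090.857892
x = (1986.909586·26.794 − -79.198·-3442.349717) / 5090.857892 = -43.094889
y = (-47.198·-3442.349717 − 1986.909586·80.248) / 5090.857892 = 0.594497
|P − Q| = √((-43.094889 − 42.217)² + (0.594497 − 23.913)²) = 88.441342

88.441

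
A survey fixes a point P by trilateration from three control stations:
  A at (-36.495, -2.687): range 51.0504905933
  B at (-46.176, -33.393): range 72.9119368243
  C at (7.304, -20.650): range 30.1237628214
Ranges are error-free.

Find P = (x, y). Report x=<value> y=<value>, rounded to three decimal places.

eq1: (x + 36.495)² + (y + 2.687)² = 51.0504905933²
eq2: (x + 46.176)² + (y + 33.393)² = 72.9119368243²
eq3: (x − 7.304)² + (y + 20.650)² = 30.1237628214²
eq2−eq3, eq2−eq1 (x²,y² cancel):
  106.960·x + 25.486·y = 1641.164936
  19.362·x + 61.412·y = 801.787511
det = 106.960·61.412 − 25.486·19.362 = 6075.167588
x = (1641.164936·61.412 − 25.486·801.787511) / 6075.167588 = 13.226444
y = (106.960·801.787511 − 1641.164936·19.362) / 6075.167588 = 8.885838

x=13.226 y=8.886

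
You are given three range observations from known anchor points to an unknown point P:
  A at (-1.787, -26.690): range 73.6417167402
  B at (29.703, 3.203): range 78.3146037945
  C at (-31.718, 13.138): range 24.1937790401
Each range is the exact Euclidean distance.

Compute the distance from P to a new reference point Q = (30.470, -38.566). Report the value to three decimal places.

103.223

eq1: (x + 1.787)² + (y + 26.690)² = 73.6417167402²
eq2: (x − 29.703)² + (y − 3.203)² = 78.3146037945²
eq3: (x + 31.718)² + (y − 13.138)² = 24.1937790401²
eq2−eq1, eq2−eq3 (x²,y² cancel):
  -62.980·x − 59.786·y = 533.096774
  -122.842·x + 19.870·y = 5833.949373
det = -62.980·19.870 − -59.786·-122.842 = -8595.644412
x = (533.096774·19.870 − -59.786·5833.949373) / -8595.644412 = -41.809679
y = (-62.980·5833.949373 − 533.096774·-122.842) / -8595.644412 = 35.126564
|P − Q| = √((-41.809679 − 30.470)² + (35.126564 − -38.566)²) = 103.222798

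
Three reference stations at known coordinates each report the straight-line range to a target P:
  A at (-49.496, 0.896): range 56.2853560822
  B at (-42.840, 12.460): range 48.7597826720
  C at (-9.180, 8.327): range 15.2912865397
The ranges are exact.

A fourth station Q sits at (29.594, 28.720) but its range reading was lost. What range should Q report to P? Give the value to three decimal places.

eq1: (x + 49.496)² + (y − 0.896)² = 56.2853560822²
eq2: (x + 42.840)² + (y − 12.460)² = 48.7597826720²
eq3: (x + 9.180)² + (y − 8.327)² = 15.2912865397²
eq2−eq1, eq2−eq3 (x²,y² cancel):
  -13.312·x − 23.128·y = -330.385271
  67.320·x − 8.266·y = 306.787091
det = -13.312·-8.266 − -23.128·67.320 = 1667.013952
x = (-330.385271·-8.266 − -23.128·306.787091) / 1667.013952 = 5.894574
y = (-13.312·306.787091 − -330.385271·67.320) / 1667.013952 = 10.892282
|P − Q| = √((5.894574 − 29.594)² + (10.892282 − 28.720)²) = 29.656202

29.656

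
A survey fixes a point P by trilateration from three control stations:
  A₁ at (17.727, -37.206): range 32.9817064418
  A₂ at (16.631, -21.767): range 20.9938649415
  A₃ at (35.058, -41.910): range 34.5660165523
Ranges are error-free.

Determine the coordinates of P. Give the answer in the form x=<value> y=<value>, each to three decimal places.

x=32.012 y=-7.478

eq1: (x − 17.727)² + (y + 37.206)² = 32.9817064418²
eq2: (x − 16.631)² + (y + 21.767)² = 20.9938649415²
eq3: (x − 35.058)² + (y + 41.910)² = 34.5660165523²
eq3−eq1, eq3−eq2 (x²,y² cancel):
  -34.662·x + 9.408·y = -1179.961959
  -36.854·x + 40.286·y = -1481.051879
det = -34.662·40.286 − 9.408·-36.854 = -1049.670900
x = (-1179.961959·40.286 − 9.408·-1481.051879) / -1049.670900 = 32.012140
y = (-34.662·-1481.051879 − -1179.961959·-36.854) / -1049.670900 = -7.478441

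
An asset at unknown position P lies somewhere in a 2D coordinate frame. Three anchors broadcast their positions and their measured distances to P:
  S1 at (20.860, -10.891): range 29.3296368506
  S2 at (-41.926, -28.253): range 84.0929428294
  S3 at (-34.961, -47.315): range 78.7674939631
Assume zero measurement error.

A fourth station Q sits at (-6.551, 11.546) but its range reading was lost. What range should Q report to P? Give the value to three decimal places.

64.709

eq1: (x − 20.860)² + (y + 10.891)² = 29.3296368506²
eq2: (x + 41.926)² + (y + 28.253)² = 84.0929428294²
eq3: (x + 34.961)² + (y + 47.315)² = 78.7674939631²
eq3−eq2, eq3−eq1 (x²,y² cancel):
  -13.930·x + 38.124·y = -1772.264189
  111.642·x + 72.848·y = 2436.863242
det = -13.930·72.848 − 38.124·111.642 = -5271.012248
x = (-1772.264189·72.848 − 38.124·2436.863242) / -5271.012248 = 42.118831
y = (-13.930·2436.863242 − -1772.264189·111.642) / -5271.012248 = -31.097179
|P − Q| = √((42.118831 − -6.551)² + (-31.097179 − 11.546)²) = 64.708525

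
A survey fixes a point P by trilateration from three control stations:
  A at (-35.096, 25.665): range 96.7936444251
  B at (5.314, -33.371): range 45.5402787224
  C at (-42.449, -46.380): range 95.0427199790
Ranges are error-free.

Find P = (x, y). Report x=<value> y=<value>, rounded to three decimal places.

x=49.328 y=-21.680

eq1: (x + 35.096)² + (y − 25.665)² = 96.7936444251²
eq2: (x − 5.314)² + (y + 33.371)² = 45.5402787224²
eq3: (x + 42.449)² + (y + 46.380)² = 95.0427199790²
eq2−eq3, eq2−eq1 (x²,y² cancel):
  -95.526·x − 26.018·y = -4148.041871
  -80.820·x + 118.072·y = -6546.533411
det = -95.526·118.072 − -26.018·-80.820 = -13381.720632
x = (-4148.041871·118.072 − -26.018·-6546.533411) / -13381.720632 = 49.328134
y = (-95.526·-6546.533411 − -4148.041871·-80.820) / -13381.720632 = -21.680277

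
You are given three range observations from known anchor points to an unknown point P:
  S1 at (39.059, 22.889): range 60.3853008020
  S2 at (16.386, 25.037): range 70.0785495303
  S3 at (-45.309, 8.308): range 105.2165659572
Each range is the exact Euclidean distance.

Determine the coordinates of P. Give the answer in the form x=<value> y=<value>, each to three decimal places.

eq1: (x − 39.059)² + (y − 22.889)² = 60.3853008020²
eq2: (x − 16.386)² + (y − 25.037)² = 70.0785495303²
eq3: (x + 45.309)² + (y − 8.308)² = 105.2165659572²
eq3−eq2, eq3−eq1 (x²,y² cancel):
  123.390·x + 33.458·y = 4932.946668
  168.736·x + 29.162·y = 7351.724656
det = 123.390·29.162 − 33.458·168.736 = -2047.269908
x = (4932.946668·29.162 − 33.458·7351.724656) / -2047.269908 = 49.880777
y = (123.390·7351.724656 − 4932.946668·168.736) / -2047.269908 = -36.518691

x=49.881 y=-36.519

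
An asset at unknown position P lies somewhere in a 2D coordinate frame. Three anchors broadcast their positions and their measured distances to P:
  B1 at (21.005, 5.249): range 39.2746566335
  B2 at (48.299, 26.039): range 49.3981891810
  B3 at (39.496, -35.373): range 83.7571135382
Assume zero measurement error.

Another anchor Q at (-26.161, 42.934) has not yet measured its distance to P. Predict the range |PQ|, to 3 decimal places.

27.055

eq1: (x − 21.005)² + (y − 5.249)² = 39.2746566335²
eq2: (x − 48.299)² + (y − 26.039)² = 49.3981891810²
eq3: (x − 39.496)² + (y + 35.373)² = 83.7571135382²
eq2−eq1, eq2−eq3 (x²,y² cancel):
  -54.588·x − 41.580·y = -1644.378455
  -17.606·x − 122.824·y = -4774.712751
det = -54.588·-122.824 − -41.580·-17.606 = 5972.659032
x = (-1644.378455·-122.824 − -41.580·-4774.712751) / 5972.659032 = 0.575386
y = (-54.588·-4774.712751 − -1644.378455·-17.606) / 5972.659032 = 38.791950
|P − Q| = √((0.575386 − -26.161)² + (38.791950 − 42.934)²) = 27.055330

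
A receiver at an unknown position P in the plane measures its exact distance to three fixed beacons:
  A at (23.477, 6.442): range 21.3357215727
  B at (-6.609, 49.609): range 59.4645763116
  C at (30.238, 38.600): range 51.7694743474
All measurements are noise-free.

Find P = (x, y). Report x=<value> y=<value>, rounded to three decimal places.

eq1: (x − 23.477)² + (y − 6.442)² = 21.3357215727²
eq2: (x + 6.609)² + (y − 49.609)² = 59.4645763116²
eq3: (x − 30.238)² + (y − 38.600)² = 51.7694743474²
eq1−eq2, eq1−eq3 (x²,y² cancel):
  -60.172·x + 86.334·y = -1168.759952
  13.522·x + 64.316·y = -413.237708
det = -60.172·64.316 − 86.334·13.522 = -5037.430700
x = (-1168.759952·64.316 − 86.334·-413.237708) / -5037.430700 = 7.840009
y = (-60.172·-413.237708 − -1168.759952·13.522) / -5037.430700 = -8.073424

x=7.840 y=-8.073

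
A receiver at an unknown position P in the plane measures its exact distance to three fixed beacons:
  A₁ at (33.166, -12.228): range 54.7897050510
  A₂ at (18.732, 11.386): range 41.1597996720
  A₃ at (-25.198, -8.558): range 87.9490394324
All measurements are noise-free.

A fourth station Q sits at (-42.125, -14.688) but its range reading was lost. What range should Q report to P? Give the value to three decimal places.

105.503

eq1: (x − 33.166)² + (y + 12.228)² = 54.7897050510²
eq2: (x − 18.732)² + (y − 11.386)² = 41.1597996720²
eq3: (x + 25.198)² + (y + 8.558)² = 87.9490394324²
eq1−eq3, eq1−eq2 (x²,y² cancel):
  -116.728·x + 7.340·y = -5274.450730
  -28.868·x + 47.228·y = 538.803951
det = -116.728·47.228 − 7.340·-28.868 = -5300.938864
x = (-5274.450730·47.228 − 7.340·538.803951) / -5300.938864 = 47.738068
y = (-116.728·538.803951 − -5274.450730·-28.868) / -5300.938864 = 40.588348
|P − Q| = √((47.738068 − -42.125)² + (40.588348 − -14.688)²) = 105.502823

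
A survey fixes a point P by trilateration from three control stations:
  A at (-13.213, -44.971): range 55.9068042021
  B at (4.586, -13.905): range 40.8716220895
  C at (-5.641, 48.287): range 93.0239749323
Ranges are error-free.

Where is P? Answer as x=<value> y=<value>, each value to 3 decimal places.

eq1: (x + 13.213)² + (y + 44.971)² = 55.9068042021²
eq2: (x − 4.586)² + (y + 13.905)² = 40.8716220895²
eq3: (x + 5.641)² + (y − 48.287)² = 93.0239749323²
eq1−eq2, eq1−eq3 (x²,y² cancel):
  35.598·x + 62.132·y = -527.512525
  15.144·x + 186.516·y = -5361.408116
det = 35.598·186.516 − 62.132·15.144 = 5698.669560
x = (-527.512525·186.516 − 62.132·-5361.408116) / 5698.669560 = 41.189523
y = (35.598·-5361.408116 − -527.512525·15.144) / 5698.669560 = -32.089377

x=41.190 y=-32.089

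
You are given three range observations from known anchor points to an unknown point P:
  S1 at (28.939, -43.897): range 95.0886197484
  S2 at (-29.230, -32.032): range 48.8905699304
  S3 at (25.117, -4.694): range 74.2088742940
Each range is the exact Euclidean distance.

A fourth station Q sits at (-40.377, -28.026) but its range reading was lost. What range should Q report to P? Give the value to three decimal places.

eq1: (x − 28.939)² + (y + 43.897)² = 95.0886197484²
eq2: (x + 29.230)² + (y + 32.032)² = 48.8905699304²
eq3: (x − 25.117)² + (y + 4.694)² = 74.2088742940²
eq2−eq1, eq2−eq3 (x²,y² cancel):
  116.338·x − 23.730·y = -5767.587372
  108.694·x + 54.676·y = -4344.213795
det = 116.338·54.676 − -23.730·108.694 = 8940.205108
x = (-5767.587372·54.676 − -23.730·-4344.213795) / 8940.205108 = -46.803937
y = (116.338·-4344.213795 − -5767.587372·108.694) / 8940.205108 = 13.590851
|P − Q| = √((-46.803937 − -40.377)² + (13.590851 − -28.026)²) = 42.110187

42.110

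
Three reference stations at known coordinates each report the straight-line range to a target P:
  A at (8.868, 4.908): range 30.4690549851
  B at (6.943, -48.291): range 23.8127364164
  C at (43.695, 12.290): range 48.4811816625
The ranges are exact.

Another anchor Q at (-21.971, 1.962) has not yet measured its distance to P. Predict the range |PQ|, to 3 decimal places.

eq1: (x − 8.868)² + (y − 4.908)² = 30.4690549851²
eq2: (x − 6.943)² + (y + 48.291)² = 23.8127364164²
eq3: (x − 43.695)² + (y − 12.290)² = 48.4811816625²
eq3−eq1, eq3−eq2 (x²,y² cancel):
  -69.654·x − 14.764·y = -535.505573
  -73.504·x − 121.162·y = 2103.307365
det = -69.654·-121.162 − -14.764·-73.504 = 7354.204892
x = (-535.505573·-121.162 − -14.764·2103.307365) / 7354.204892 = 13.045075
y = (-69.654·2103.307365 − -535.505573·-73.504) / 7354.204892 = -25.273374
|P − Q| = √((13.045075 − -21.971)² + (-25.273374 − 1.962)²) = 44.360919

44.361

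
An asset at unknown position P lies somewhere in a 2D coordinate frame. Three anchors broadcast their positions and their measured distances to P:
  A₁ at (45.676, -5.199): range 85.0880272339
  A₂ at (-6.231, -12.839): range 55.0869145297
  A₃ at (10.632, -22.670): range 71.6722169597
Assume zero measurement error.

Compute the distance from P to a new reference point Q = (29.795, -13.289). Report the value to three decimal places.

76.971

eq1: (x − 45.676)² + (y + 5.199)² = 85.0880272339²
eq2: (x + 6.231)² + (y + 12.839)² = 55.0869145297²
eq3: (x − 10.632)² + (y + 22.670)² = 71.6722169597²
eq2−eq3, eq2−eq1 (x²,y² cancel):
  33.726·x − 19.662·y = -1679.035490
  103.814·x + 15.280·y = -2295.742931
det = 33.726·15.280 − -19.662·103.814 = 2556.524148
x = (-1679.035490·15.280 − -19.662·-2295.742931) / 2556.524148 = -27.691723
y = (33.726·-2295.742931 − -1679.035490·103.814) / 2556.524148 = 37.895658
|P − Q| = √((-27.691723 − 29.795)² + (37.895658 − -13.289)²) = 76.971375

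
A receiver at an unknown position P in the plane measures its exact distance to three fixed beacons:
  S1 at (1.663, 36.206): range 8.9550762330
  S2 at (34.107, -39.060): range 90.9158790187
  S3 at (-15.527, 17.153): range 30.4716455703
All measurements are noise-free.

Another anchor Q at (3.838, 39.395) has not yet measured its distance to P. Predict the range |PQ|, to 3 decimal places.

7.635

eq1: (x − 1.663)² + (y − 36.206)² = 8.9550762330²
eq2: (x − 34.107)² + (y + 39.060)² = 90.9158790187²
eq3: (x + 15.527)² + (y − 17.153)² = 30.4716455703²
eq1−eq2, eq1−eq3 (x²,y² cancel):
  64.888·x − 150.532·y = -6810.172623
  -34.380·x − 38.106·y = -1626.654660
det = 64.888·-38.106 − -150.532·-34.380 = -7647.912288
x = (-6810.172623·-38.106 − -150.532·-1626.654660) / -7647.912288 = -1.914883
y = (64.888·-1626.654660 − -6810.172623·-34.380) / -7647.912288 = 44.415272
|P − Q| = √((-1.914883 − 3.838)² + (44.415272 − 39.395)²) = 7.635365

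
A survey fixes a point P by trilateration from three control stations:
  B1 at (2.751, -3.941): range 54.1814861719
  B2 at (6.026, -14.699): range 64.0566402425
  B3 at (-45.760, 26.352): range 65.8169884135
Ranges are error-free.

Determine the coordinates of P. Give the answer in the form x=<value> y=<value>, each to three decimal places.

eq1: (x − 2.751)² + (y + 3.941)² = 54.1814861719²
eq2: (x − 6.026)² + (y + 14.699)² = 64.0566402425²
eq3: (x + 45.760)² + (y − 26.352)² = 65.8169884135²
eq2−eq1, eq2−eq3 (x²,y² cancel):
  -6.550·x + 21.516·y = 938.345920
  -103.572·x + 82.102·y = 2307.409422
det = -6.550·82.102 − 21.516·-103.572 = 1690.687052
x = (938.345920·82.102 − 21.516·2307.409422) / 1690.687052 = 16.202795
y = (-6.550·2307.409422 − 938.345920·-103.572) / 1690.687052 = 48.544071

x=16.203 y=48.544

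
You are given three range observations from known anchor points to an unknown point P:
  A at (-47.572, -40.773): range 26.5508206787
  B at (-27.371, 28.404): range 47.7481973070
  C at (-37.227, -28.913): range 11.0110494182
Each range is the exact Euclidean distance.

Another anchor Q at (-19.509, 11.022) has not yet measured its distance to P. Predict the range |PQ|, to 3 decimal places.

eq1: (x + 47.572)² + (y + 40.773)² = 26.5508206787²
eq2: (x + 27.371)² + (y − 28.404)² = 47.7481973070²
eq3: (x + 37.227)² + (y + 28.913)² = 11.0110494182²
eq3−eq2, eq3−eq1 (x²,y² cancel):
  19.712·x + 114.634·y = -2824.499378
  -20.690·x − 23.720·y = 1120.018746
det = 19.712·-23.720 − 114.634·-20.690 = 1904.208820
x = (-2824.499378·-23.720 − 114.634·1120.018746) / 1904.208820 = -32.241791
y = (19.712·1120.018746 − -2824.499378·-20.690) / 1904.208820 = -19.095113
|P − Q| = √((-32.241791 − -19.509)² + (-19.095113 − 11.022)²) = 32.698081

32.698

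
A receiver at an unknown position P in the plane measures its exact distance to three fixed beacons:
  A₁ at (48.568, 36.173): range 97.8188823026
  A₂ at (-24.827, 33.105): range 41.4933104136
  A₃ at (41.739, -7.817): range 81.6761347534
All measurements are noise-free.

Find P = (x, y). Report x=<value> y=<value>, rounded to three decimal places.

x=-39.906 y=-5.552

eq1: (x − 48.568)² + (y − 36.173)² = 97.8188823026²
eq2: (x + 24.827)² + (y − 33.105)² = 41.4933104136²
eq3: (x − 41.739)² + (y + 7.817)² = 81.6761347534²
eq1−eq2, eq1−eq3 (x²,y² cancel):
  -146.790·x − 6.136·y = 5891.823327
  -13.658·x − 87.980·y = 1033.455804
det = -146.790·-87.980 − -6.136·-13.658 = 12830.778712
x = (5891.823327·-87.980 − -6.136·1033.455804) / 12830.778712 = -39.905710
y = (-146.790·1033.455804 − 5891.823327·-13.658) / 12830.778712 = -5.551530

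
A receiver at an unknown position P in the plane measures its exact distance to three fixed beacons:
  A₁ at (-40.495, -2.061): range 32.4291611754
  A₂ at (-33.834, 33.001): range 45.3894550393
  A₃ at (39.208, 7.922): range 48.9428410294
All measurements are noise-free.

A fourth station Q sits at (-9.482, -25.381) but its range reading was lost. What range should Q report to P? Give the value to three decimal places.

20.999

eq1: (x + 40.495)² + (y + 2.061)² = 32.4291611754²
eq2: (x + 33.834)² + (y − 33.001)² = 45.3894550393²
eq3: (x − 39.208)² + (y − 7.922)² = 48.9428410294²
eq2−eq3, eq2−eq1 (x²,y² cancel):
  146.084·x − 50.158·y = -968.979268
  -13.322·x − 70.124·y = 418.839323
det = 146.084·-70.124 − -50.158·-13.322 = -10912.199292
x = (-968.979268·-70.124 − -50.158·418.839323) / -10912.199292 = -8.152055
y = (146.084·418.839323 − -968.979268·-13.322) / -10912.199292 = -4.424129
|P − Q| = √((-8.152055 − -9.482)² + (-4.424129 − -25.381)²) = 20.999028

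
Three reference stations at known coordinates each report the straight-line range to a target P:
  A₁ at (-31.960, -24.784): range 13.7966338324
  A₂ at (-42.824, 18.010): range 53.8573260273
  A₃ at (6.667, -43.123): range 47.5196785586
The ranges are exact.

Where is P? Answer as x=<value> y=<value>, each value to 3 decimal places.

eq1: (x + 31.960)² + (y + 24.784)² = 13.7966338324²
eq2: (x + 42.824)² + (y − 18.010)² = 53.8573260273²
eq3: (x − 6.667)² + (y + 43.123)² = 47.5196785586²
eq2−eq3, eq2−eq1 (x²,y² cancel):
  98.982·x − 122.266·y = 388.278659
  21.728·x − 85.588·y = 2187.697642
det = 98.982·-85.588 − -122.266·21.728 = -5815.075768
x = (388.278659·-85.588 − -122.266·2187.697642) / -5815.075768 = -40.283060
y = (98.982·2187.697642 − 388.278659·21.728) / -5815.075768 = -35.787353

x=-40.283 y=-35.787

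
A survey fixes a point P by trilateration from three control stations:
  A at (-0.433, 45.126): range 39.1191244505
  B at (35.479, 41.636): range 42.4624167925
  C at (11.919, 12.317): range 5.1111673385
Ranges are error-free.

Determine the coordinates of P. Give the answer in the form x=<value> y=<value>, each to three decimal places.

x=10.238 y=7.490

eq1: (x + 0.433)² + (y − 45.126)² = 39.1191244505²
eq2: (x − 35.479)² + (y − 41.636)² = 42.4624167925²
eq3: (x − 11.919)² + (y − 12.317)² = 5.1111673385²
eq1−eq2, eq1−eq3 (x²,y² cancel):
  71.824·x − 6.980·y = 683.021630
  24.704·x − 65.618·y = -238.590449
det = 71.824·-65.618 − -6.980·24.704 = -4540.513312
x = (683.021630·-65.618 − -6.980·-238.590449) / -4540.513312 = 10.237581
y = (71.824·-238.590449 − 683.021630·24.704) / -4540.513312 = 7.490318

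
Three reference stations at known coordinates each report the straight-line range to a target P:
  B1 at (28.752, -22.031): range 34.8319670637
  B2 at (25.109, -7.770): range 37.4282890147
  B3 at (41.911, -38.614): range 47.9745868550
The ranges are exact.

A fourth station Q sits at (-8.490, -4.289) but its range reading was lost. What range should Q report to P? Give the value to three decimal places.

25.613

eq1: (x − 28.752)² + (y + 22.031)² = 34.8319670637²
eq2: (x − 25.109)² + (y + 7.770)² = 37.4282890147²
eq3: (x − 41.911)² + (y + 38.614)² = 47.9745868550²
eq1−eq3, eq1−eq2 (x²,y² cancel):
  26.318·x − 33.166·y = 847.235398
  -7.286·x + 28.522·y = -808.818573
det = 26.318·28.522 − -33.166·-7.286 = 508.994520
x = (847.235398·28.522 − -33.166·-808.818573) / 508.994520 = -5.226832
y = (26.318·-808.818573 − 847.235398·-7.286) / 508.994520 = -29.692913
|P − Q| = √((-5.226832 − -8.490)² + (-29.692913 − -4.289)²) = 25.612635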